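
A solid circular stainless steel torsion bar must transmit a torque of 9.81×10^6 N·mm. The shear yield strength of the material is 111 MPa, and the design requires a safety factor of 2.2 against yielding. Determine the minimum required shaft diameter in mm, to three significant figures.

Allowable shear stress τ_allow = 111/2.2 = 50.45 MPa.
For a solid shaft τ = 16T/(πd³), so d³ = 16T/(π τ_allow) = 16×9810000/(π×50.45) = 990200 mm³.
d = (990200)^(1/3) = 99.67 mm.

d = 99.7 mm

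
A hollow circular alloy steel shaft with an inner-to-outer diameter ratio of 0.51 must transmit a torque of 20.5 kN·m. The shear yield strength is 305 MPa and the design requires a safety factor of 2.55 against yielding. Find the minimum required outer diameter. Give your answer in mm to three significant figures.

τ_allow = 305/2.55 = 119.6 MPa.
For a hollow shaft τ = 16T/[πd_o³(1−k⁴)] with k = 0.51, so 1−k⁴ = 0.9323.
d_o³ = 16T/[π τ_allow (1−k⁴)] = 16×2.0500×10^7/(π×119.6×0.9323) = 936200 mm³.
d_o = 97.83 mm.

d_o = 97.8 mm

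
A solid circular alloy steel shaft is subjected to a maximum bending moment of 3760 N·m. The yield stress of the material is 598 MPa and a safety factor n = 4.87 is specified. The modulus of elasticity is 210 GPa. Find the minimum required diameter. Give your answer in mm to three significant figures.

σ_allow = 598/4.87 = 122.8 MPa.
For a solid circular section σ = 32M/(πd³), so d³ = 32M/(π σ_allow) = 32×3760000/(π×122.8) = 311900 mm³.
d = 67.82 mm.

d = 67.8 mm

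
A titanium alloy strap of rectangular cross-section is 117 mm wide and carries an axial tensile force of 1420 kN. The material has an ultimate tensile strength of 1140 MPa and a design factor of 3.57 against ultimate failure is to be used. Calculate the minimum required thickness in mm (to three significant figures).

σ_allow = 1140/3.57 = 319.3 MPa.
Required area A = F/σ_allow = 1420000/319.3 = 4447 mm².
t = A/w = 4447/117 = 38.01 mm.

t = 38.0 mm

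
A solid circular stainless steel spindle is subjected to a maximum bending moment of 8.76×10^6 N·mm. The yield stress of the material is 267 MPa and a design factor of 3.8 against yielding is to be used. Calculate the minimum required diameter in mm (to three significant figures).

d = 108 mm

σ_allow = 267/3.8 = 70.26 MPa.
For a solid circular section σ = 32M/(πd³), so d³ = 32M/(π σ_allow) = 32×8760000/(π×70.26) = 1.270×10^6 mm³.
d = 108.3 mm.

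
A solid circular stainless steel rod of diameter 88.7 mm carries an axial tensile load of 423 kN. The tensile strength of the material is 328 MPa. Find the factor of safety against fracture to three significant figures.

A = πd²/4 = 6179 mm².
σ = F/A = 423000/6179 = 68.45 MPa.
n = 328/68.45 = 4.791.

n = 4.79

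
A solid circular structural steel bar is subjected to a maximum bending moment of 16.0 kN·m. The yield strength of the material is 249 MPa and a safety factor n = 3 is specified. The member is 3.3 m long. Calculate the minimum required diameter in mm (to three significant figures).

d = 125 mm

σ_allow = 249/3 = 83.00 MPa.
For a solid circular section σ = 32M/(πd³), so d³ = 32M/(π σ_allow) = 32×1.6000×10^7/(π×83.00) = 1.964×10^6 mm³.
d = 125.2 mm.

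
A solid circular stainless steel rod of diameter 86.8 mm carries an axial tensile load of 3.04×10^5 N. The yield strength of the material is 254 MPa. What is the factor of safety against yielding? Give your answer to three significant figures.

A = πd²/4 = 5917 mm².
σ = F/A = 304000/5917 = 51.37 MPa.
n = 254/51.37 = 4.944.

n = 4.94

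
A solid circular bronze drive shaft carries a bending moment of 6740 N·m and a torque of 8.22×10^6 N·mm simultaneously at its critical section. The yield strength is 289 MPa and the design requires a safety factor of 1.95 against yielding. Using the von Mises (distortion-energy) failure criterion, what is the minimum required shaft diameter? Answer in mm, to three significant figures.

σ_allow = σ_y/n = 289/1.95 = 148.2 MPa.
For a solid shaft σ_b = 32M/(πd³) and τ = 16T/(πd³), so the von Mises stress is σ' = (16/πd³)·√(4M²+3T²).
√(4M²+3T²) = √(4×(6.740×10^6)² + 3×(8.220×10^6)²) = 1.961×10^7 N·mm.
d³ = 16×1.961×10^7/(π×148.2) = 673800 mm³.
d = 87.67 mm.

d = 87.7 mm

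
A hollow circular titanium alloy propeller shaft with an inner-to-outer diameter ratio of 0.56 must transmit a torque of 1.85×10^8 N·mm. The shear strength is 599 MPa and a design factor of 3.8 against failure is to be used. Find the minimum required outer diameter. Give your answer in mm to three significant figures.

τ_allow = 599/3.8 = 157.6 MPa.
For a hollow shaft τ = 16T/[πd_o³(1−k⁴)] with k = 0.56, so 1−k⁴ = 0.9017.
d_o³ = 16T/[π τ_allow (1−k⁴)] = 16×1.8500×10^8/(π×157.6×0.9017) = 6.629×10^6 mm³.
d_o = 187.9 mm.

d_o = 188 mm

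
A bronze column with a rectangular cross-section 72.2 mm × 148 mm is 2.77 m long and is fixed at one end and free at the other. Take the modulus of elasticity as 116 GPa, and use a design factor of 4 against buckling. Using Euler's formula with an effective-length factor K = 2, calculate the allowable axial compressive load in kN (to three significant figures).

Buckling occurs about the weak axis: I_min = h·b³/12 = 148×72.2³/12 = 4.642×10^6 mm⁴ (b = 72.2 mm is the smaller dimension).
Effective length L_e = KL = 2×2.77 m = 5540 mm.
Euler critical load P_cr = π²EI/L_e² = π²×116000×4.642×10^6/5540² = 173200 N.
P_allow = P_cr/n = 173200/4 = 43290 N.

P_allow = 43.3 kN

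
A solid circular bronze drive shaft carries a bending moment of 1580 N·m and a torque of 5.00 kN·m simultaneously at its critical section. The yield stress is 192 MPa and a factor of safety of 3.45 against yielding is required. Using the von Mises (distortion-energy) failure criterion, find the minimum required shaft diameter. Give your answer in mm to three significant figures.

d = 94.5 mm

σ_allow = σ_y/n = 192/3.45 = 55.65 MPa.
For a solid shaft σ_b = 32M/(πd³) and τ = 16T/(πd³), so the von Mises stress is σ' = (16/πd³)·√(4M²+3T²).
√(4M²+3T²) = √(4×(1.580×10^6)² + 3×(5.000×10^6)²) = 9.219×10^6 N·mm.
d³ = 16×9.219×10^6/(π×55.65) = 843600 mm³.
d = 94.49 mm.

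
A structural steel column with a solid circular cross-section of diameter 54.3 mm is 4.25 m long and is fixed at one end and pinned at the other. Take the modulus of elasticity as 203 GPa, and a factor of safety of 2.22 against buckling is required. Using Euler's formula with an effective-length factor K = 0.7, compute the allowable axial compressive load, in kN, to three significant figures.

P_allow = 43.5 kN

I = πd⁴/64 = π×54.3⁴/64 = 426700 mm⁴.
Effective length L_e = KL = 0.7×4.25 m = 2975 mm.
Euler critical load P_cr = π²EI/L_e² = π²×203000×426700/2975² = 96600 N.
P_allow = P_cr/n = 96600/2.22 = 43510 N.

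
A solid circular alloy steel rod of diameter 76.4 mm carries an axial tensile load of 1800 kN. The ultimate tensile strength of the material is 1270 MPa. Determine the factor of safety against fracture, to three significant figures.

A = πd²/4 = 4584 mm².
σ = F/A = 1800000/4584 = 392.6 MPa.
n = 1270/392.6 = 3.235.

n = 3.23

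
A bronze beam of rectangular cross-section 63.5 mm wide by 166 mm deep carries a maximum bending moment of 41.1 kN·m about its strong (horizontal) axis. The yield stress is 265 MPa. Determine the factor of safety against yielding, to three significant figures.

n = 1.88

Section modulus S = bh²/6 = 63.5×166²/6 = 291600 mm³.
σ = M/S = 4.1100×10^7/291600 = 140.9 MPa.
n = 265/140.9 = 1.880.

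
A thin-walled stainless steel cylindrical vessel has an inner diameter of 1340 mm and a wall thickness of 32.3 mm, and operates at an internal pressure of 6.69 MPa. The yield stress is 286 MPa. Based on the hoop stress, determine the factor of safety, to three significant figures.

n = 2.06

σ_h = pD/(2t) = 6.69×1340/(2×32.3) = 138.8 MPa.
n = 286/138.8 = 2.061.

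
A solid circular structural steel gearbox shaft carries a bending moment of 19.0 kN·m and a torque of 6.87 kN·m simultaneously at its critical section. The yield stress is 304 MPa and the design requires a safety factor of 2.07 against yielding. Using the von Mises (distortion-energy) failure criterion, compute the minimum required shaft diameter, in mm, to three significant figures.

d = 111 mm

σ_allow = σ_y/n = 304/2.07 = 146.9 MPa.
For a solid shaft σ_b = 32M/(πd³) and τ = 16T/(πd³), so the von Mises stress is σ' = (16/πd³)·√(4M²+3T²).
√(4M²+3T²) = √(4×(1.900×10^7)² + 3×(6.870×10^6)²) = 3.982×10^7 N·mm.
d³ = 16×3.982×10^7/(π×146.9) = 1.381×10^6 mm³.
d = 111.4 mm.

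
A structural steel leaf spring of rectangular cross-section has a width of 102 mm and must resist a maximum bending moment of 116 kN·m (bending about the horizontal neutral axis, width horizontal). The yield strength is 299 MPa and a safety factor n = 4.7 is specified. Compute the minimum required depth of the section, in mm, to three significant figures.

σ_allow = 299/4.7 = 63.62 MPa.
For a rectangular section σ = 6M/(bh²), so h² = 6M/(b σ_allow) = 6×1.1600×10^8/(102×63.62) = 107300 mm².
h = 327.5 mm.

h = 328 mm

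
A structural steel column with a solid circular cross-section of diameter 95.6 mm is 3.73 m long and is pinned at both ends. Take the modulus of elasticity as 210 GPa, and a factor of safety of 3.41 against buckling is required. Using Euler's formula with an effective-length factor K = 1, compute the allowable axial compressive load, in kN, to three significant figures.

P_allow = 179 kN

I = πd⁴/64 = π×95.6⁴/64 = 4.100×10^6 mm⁴.
Effective length L_e = KL = 1×3.73 m = 3730 mm.
Euler critical load P_cr = π²EI/L_e² = π²×210000×4.100×10^6/3730² = 610800 N.
P_allow = P_cr/n = 610800/3.41 = 179100 N.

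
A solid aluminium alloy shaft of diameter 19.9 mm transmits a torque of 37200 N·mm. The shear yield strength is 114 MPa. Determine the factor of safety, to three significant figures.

n = 4.74

τ = 16T/(πd³) = 16×37200/(π×19.9³) = 24.04 MPa.
n = τ_limit/τ = 114/24.04 = 4.742.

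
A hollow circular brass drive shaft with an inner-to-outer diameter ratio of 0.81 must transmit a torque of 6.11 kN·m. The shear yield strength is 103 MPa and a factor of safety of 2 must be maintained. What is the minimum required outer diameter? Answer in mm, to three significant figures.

τ_allow = 103/2 = 51.50 MPa.
For a hollow shaft τ = 16T/[πd_o³(1−k⁴)] with k = 0.81, so 1−k⁴ = 0.5695.
d_o³ = 16T/[π τ_allow (1−k⁴)] = 16×6110000/(π×51.50×0.5695) = 1.061×10^6 mm³.
d_o = 102.0 mm.

d_o = 102 mm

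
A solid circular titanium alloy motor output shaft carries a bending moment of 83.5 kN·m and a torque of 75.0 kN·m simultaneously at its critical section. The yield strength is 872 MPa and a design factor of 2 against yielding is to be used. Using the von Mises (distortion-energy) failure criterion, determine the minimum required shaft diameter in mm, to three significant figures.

σ_allow = σ_y/n = 872/2 = 436.0 MPa.
For a solid shaft σ_b = 32M/(πd³) and τ = 16T/(πd³), so the von Mises stress is σ' = (16/πd³)·√(4M²+3T²).
√(4M²+3T²) = √(4×(8.350×10^7)² + 3×(7.500×10^7)²) = 2.116×10^8 N·mm.
d³ = 16×2.116×10^8/(π×436.0) = 2.471×10^6 mm³.
d = 135.2 mm.

d = 135 mm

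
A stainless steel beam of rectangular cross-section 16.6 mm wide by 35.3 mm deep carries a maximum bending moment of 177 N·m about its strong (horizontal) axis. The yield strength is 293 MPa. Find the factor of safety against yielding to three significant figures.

n = 5.71

Section modulus S = bh²/6 = 16.6×35.3²/6 = 3448 mm³.
σ = M/S = 177000/3448 = 51.34 MPa.
n = 293/51.34 = 5.707.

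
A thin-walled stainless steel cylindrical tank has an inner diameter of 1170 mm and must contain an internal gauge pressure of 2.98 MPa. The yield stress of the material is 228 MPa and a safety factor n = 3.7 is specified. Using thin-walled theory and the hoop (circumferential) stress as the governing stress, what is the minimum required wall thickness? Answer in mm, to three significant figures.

t = 28.3 mm

σ_allow = 228/3.7 = 61.62 MPa.
Hoop stress σ_h = pD/(2t), so t = pD/(2σ_allow) = 2.98×1170/(2×61.62) = 28.29 mm.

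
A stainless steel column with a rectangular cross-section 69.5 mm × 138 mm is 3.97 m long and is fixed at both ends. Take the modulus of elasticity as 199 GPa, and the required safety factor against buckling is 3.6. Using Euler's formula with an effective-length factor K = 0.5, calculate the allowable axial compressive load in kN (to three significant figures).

Buckling occurs about the weak axis: I_min = h·b³/12 = 138×69.5³/12 = 3.861×10^6 mm⁴ (b = 69.5 mm is the smaller dimension).
Effective length L_e = KL = 0.5×3.97 m = 1985 mm.
Euler critical load P_cr = π²EI/L_e² = π²×199000×3.861×10^6/1985² = 1.924×10^6 N.
P_allow = P_cr/n = 1.924×10^6/3.6 = 534500 N.

P_allow = 535 kN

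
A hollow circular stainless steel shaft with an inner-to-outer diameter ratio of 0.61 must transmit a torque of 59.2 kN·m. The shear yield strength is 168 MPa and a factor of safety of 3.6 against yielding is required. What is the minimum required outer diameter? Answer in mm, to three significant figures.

τ_allow = 168/3.6 = 46.67 MPa.
For a hollow shaft τ = 16T/[πd_o³(1−k⁴)] with k = 0.61, so 1−k⁴ = 0.8615.
d_o³ = 16T/[π τ_allow (1−k⁴)] = 16×5.9200×10^7/(π×46.67×0.8615) = 7.499×10^6 mm³.
d_o = 195.7 mm.

d_o = 196 mm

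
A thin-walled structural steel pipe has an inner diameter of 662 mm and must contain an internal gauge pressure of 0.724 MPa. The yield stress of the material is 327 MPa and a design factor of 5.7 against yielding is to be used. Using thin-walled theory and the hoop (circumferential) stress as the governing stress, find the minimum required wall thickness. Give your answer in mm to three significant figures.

σ_allow = 327/5.7 = 57.37 MPa.
Hoop stress σ_h = pD/(2t), so t = pD/(2σ_allow) = 0.724×662/(2×57.37) = 4.177 mm.

t = 4.18 mm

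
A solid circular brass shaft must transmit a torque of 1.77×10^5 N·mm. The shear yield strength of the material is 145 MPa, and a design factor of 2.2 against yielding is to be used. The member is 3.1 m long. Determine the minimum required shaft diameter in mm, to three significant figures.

Allowable shear stress τ_allow = 145/2.2 = 65.91 MPa.
For a solid shaft τ = 16T/(πd³), so d³ = 16T/(π τ_allow) = 16×177000/(π×65.91) = 13680 mm³.
d = (13680)^(1/3) = 23.91 mm.

d = 23.9 mm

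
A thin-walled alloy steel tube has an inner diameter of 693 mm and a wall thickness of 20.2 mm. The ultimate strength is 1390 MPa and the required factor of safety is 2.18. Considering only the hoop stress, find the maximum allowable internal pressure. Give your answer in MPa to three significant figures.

p_allow = 37.2 MPa

σ_allow = 1390/2.18 = 637.6 MPa.
σ_h = pD/(2t) → p_allow = 2σ_allow t/D = 2×637.6×20.2/693 = 37.17 MPa.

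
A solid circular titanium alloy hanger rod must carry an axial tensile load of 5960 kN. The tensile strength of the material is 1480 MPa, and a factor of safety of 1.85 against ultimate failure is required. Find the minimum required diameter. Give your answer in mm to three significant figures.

Allowable stress σ_allow = 1480/1.85 = 800.0 MPa.
Required area A = F/σ_allow = 5960000/800.0 = 7450 mm².
A = πd²/4 → d = √(4A/π) = 97.39 mm.

d = 97.4 mm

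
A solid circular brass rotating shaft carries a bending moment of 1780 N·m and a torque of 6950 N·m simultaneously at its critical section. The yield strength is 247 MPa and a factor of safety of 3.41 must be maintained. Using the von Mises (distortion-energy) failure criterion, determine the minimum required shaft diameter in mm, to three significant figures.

σ_allow = σ_y/n = 247/3.41 = 72.43 MPa.
For a solid shaft σ_b = 32M/(πd³) and τ = 16T/(πd³), so the von Mises stress is σ' = (16/πd³)·√(4M²+3T²).
√(4M²+3T²) = √(4×(1.780×10^6)² + 3×(6.950×10^6)²) = 1.255×10^7 N·mm.
d³ = 16×1.255×10^7/(π×72.43) = 882600 mm³.
d = 95.92 mm.

d = 95.9 mm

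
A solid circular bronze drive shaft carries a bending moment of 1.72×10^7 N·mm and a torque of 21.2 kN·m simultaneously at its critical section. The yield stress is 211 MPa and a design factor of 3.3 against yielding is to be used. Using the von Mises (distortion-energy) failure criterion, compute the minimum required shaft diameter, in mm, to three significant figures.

σ_allow = σ_y/n = 211/3.3 = 63.94 MPa.
For a solid shaft σ_b = 32M/(πd³) and τ = 16T/(πd³), so the von Mises stress is σ' = (16/πd³)·√(4M²+3T²).
√(4M²+3T²) = √(4×(1.720×10^7)² + 3×(2.120×10^7)²) = 5.032×10^7 N·mm.
d³ = 16×5.032×10^7/(π×63.94) = 4.008×10^6 mm³.
d = 158.8 mm.

d = 159 mm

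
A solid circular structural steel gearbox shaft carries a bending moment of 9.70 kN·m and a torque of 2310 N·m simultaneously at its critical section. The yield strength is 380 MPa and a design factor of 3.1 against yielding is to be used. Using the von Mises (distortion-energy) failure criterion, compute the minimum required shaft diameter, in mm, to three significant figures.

d = 93.7 mm

σ_allow = σ_y/n = 380/3.1 = 122.6 MPa.
For a solid shaft σ_b = 32M/(πd³) and τ = 16T/(πd³), so the von Mises stress is σ' = (16/πd³)·√(4M²+3T²).
√(4M²+3T²) = √(4×(9.700×10^6)² + 3×(2.310×10^6)²) = 1.981×10^7 N·mm.
d³ = 16×1.981×10^7/(π×122.6) = 823000 mm³.
d = 93.71 mm.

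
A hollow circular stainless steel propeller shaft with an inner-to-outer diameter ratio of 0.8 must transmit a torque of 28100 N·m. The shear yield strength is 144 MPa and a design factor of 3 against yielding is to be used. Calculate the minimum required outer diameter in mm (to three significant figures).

τ_allow = 144/3 = 48.00 MPa.
For a hollow shaft τ = 16T/[πd_o³(1−k⁴)] with k = 0.8, so 1−k⁴ = 0.5904.
d_o³ = 16T/[π τ_allow (1−k⁴)] = 16×2.8100×10^7/(π×48.00×0.5904) = 5.050×10^6 mm³.
d_o = 171.6 mm.

d_o = 172 mm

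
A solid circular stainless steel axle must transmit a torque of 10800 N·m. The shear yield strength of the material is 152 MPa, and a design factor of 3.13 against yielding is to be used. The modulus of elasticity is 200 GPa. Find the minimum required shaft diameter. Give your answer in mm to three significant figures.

Allowable shear stress τ_allow = 152/3.13 = 48.56 MPa.
For a solid shaft τ = 16T/(πd³), so d³ = 16T/(π τ_allow) = 16×1.0800×10^7/(π×48.56) = 1.133×10^6 mm³.
d = (1.133×10^6)^(1/3) = 104.2 mm.

d = 104 mm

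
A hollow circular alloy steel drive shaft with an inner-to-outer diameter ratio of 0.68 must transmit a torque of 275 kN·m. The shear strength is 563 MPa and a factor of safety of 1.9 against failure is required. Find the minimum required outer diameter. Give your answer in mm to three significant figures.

τ_allow = 563/1.9 = 296.3 MPa.
For a hollow shaft τ = 16T/[πd_o³(1−k⁴)] with k = 0.68, so 1−k⁴ = 0.7862.
d_o³ = 16T/[π τ_allow (1−k⁴)] = 16×2.7500×10^8/(π×296.3×0.7862) = 6.012×10^6 mm³.
d_o = 181.8 mm.

d_o = 182 mm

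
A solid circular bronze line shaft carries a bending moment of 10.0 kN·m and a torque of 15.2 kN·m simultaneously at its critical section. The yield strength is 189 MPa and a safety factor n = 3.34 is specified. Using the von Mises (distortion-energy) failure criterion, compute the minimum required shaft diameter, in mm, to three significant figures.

d = 144 mm

σ_allow = σ_y/n = 189/3.34 = 56.59 MPa.
For a solid shaft σ_b = 32M/(πd³) and τ = 16T/(πd³), so the von Mises stress is σ' = (16/πd³)·√(4M²+3T²).
√(4M²+3T²) = √(4×(1.000×10^7)² + 3×(1.520×10^7)²) = 3.306×10^7 N·mm.
d³ = 16×3.306×10^7/(π×56.59) = 2.976×10^6 mm³.
d = 143.8 mm.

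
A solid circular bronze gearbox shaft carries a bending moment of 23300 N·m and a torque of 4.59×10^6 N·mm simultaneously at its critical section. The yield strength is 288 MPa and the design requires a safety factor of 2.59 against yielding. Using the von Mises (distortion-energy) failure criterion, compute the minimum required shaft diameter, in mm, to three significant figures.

σ_allow = σ_y/n = 288/2.59 = 111.2 MPa.
For a solid shaft σ_b = 32M/(πd³) and τ = 16T/(πd³), so the von Mises stress is σ' = (16/πd³)·√(4M²+3T²).
√(4M²+3T²) = √(4×(2.330×10^7)² + 3×(4.590×10^6)²) = 4.727×10^7 N·mm.
d³ = 16×4.727×10^7/(π×111.2) = 2.165×10^6 mm³.
d = 129.4 mm.

d = 129 mm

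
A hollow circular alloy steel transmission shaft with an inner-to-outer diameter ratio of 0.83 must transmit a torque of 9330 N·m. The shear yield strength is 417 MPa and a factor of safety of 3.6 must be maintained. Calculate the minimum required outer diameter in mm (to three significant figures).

d_o = 92.1 mm

τ_allow = 417/3.6 = 115.8 MPa.
For a hollow shaft τ = 16T/[πd_o³(1−k⁴)] with k = 0.83, so 1−k⁴ = 0.5254.
d_o³ = 16T/[π τ_allow (1−k⁴)] = 16×9330000/(π×115.8×0.5254) = 780800 mm³.
d_o = 92.08 mm.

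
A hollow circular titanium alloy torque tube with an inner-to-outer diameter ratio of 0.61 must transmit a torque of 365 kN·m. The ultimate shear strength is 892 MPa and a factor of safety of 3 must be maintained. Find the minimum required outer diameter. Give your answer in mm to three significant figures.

d_o = 194 mm

τ_allow = 892/3 = 297.3 MPa.
For a hollow shaft τ = 16T/[πd_o³(1−k⁴)] with k = 0.61, so 1−k⁴ = 0.8615.
d_o³ = 16T/[π τ_allow (1−k⁴)] = 16×3.6500×10^8/(π×297.3×0.8615) = 7.257×10^6 mm³.
d_o = 193.6 mm.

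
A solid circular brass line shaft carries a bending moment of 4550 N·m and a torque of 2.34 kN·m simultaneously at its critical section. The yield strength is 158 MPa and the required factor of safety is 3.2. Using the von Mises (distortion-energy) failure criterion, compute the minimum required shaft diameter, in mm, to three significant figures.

d = 101 mm

σ_allow = σ_y/n = 158/3.2 = 49.38 MPa.
For a solid shaft σ_b = 32M/(πd³) and τ = 16T/(πd³), so the von Mises stress is σ' = (16/πd³)·√(4M²+3T²).
√(4M²+3T²) = √(4×(4.550×10^6)² + 3×(2.340×10^6)²) = 9.962×10^6 N·mm.
d³ = 16×9.962×10^6/(π×49.38) = 1.028×10^6 mm³.
d = 100.9 mm.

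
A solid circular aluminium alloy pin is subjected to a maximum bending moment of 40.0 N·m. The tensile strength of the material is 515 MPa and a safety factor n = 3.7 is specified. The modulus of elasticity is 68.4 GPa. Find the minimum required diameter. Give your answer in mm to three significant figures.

σ_allow = 515/3.7 = 139.2 MPa.
For a solid circular section σ = 32M/(πd³), so d³ = 32M/(π σ_allow) = 32×40000/(π×139.2) = 2927 mm³.
d = 14.30 mm.

d = 14.3 mm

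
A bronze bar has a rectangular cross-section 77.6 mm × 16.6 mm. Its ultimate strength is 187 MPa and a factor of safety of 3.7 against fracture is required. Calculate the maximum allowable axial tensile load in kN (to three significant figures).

F_allow = 65.1 kN

σ_allow = 187/3.7 = 50.54 MPa.
A = 77.6×16.6 = 1288 mm².
F_allow = σ_allow × A = 50.54×1288 = 65100 N.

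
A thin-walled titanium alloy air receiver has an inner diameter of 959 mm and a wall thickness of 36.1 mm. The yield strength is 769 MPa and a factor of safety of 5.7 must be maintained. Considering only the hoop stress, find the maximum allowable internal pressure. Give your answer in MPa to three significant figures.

p_allow = 10.2 MPa

σ_allow = 769/5.7 = 134.9 MPa.
σ_h = pD/(2t) → p_allow = 2σ_allow t/D = 2×134.9×36.1/959 = 10.16 MPa.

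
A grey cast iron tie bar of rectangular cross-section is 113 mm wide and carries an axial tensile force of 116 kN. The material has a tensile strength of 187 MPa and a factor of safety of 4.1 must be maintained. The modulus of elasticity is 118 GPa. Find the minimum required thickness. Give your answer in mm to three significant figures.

t = 22.5 mm

σ_allow = 187/4.1 = 45.61 MPa.
Required area A = F/σ_allow = 116000/45.61 = 2543 mm².
t = A/w = 2543/113 = 22.51 mm.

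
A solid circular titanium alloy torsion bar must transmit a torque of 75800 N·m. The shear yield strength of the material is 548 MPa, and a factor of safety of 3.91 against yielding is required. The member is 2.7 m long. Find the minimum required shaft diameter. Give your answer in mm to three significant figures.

Allowable shear stress τ_allow = 548/3.91 = 140.2 MPa.
For a solid shaft τ = 16T/(πd³), so d³ = 16T/(π τ_allow) = 16×7.5800×10^7/(π×140.2) = 2.754×10^6 mm³.
d = (2.754×10^6)^(1/3) = 140.2 mm.

d = 140 mm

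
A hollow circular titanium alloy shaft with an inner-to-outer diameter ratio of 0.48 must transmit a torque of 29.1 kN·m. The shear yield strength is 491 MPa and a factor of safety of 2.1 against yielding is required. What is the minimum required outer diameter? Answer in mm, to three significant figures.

τ_allow = 491/2.1 = 233.8 MPa.
For a hollow shaft τ = 16T/[πd_o³(1−k⁴)] with k = 0.48, so 1−k⁴ = 0.9469.
d_o³ = 16T/[π τ_allow (1−k⁴)] = 16×2.9100×10^7/(π×233.8×0.9469) = 669400 mm³.
d_o = 87.48 mm.

d_o = 87.5 mm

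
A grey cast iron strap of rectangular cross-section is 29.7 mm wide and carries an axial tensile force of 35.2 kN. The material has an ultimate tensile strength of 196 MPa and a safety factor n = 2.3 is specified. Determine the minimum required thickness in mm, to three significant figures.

σ_allow = 196/2.3 = 85.22 MPa.
Required area A = F/σ_allow = 35200/85.22 = 413.1 mm².
t = A/w = 413.1/29.7 = 13.91 mm.

t = 13.9 mm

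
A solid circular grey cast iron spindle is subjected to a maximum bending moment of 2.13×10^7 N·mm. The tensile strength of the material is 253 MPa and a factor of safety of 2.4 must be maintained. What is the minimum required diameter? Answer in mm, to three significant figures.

d = 127 mm

σ_allow = 253/2.4 = 105.4 MPa.
For a solid circular section σ = 32M/(πd³), so d³ = 32M/(π σ_allow) = 32×2.1300×10^7/(π×105.4) = 2.058×10^6 mm³.
d = 127.2 mm.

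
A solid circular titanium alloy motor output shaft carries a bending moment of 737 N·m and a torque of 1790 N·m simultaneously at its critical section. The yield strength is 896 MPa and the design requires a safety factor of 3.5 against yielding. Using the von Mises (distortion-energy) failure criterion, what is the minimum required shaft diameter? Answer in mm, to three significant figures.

d = 40.9 mm

σ_allow = σ_y/n = 896/3.5 = 256.0 MPa.
For a solid shaft σ_b = 32M/(πd³) and τ = 16T/(πd³), so the von Mises stress is σ' = (16/πd³)·√(4M²+3T²).
√(4M²+3T²) = √(4×(737000)² + 3×(1.790×10^6)²) = 3.433×10^6 N·mm.
d³ = 16×3.433×10^6/(π×256.0) = 68300 mm³.
d = 40.88 mm.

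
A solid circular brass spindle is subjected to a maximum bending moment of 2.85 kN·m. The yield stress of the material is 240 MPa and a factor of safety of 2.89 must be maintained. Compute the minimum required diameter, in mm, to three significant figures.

d = 70.4 mm

σ_allow = 240/2.89 = 83.04 MPa.
For a solid circular section σ = 32M/(πd³), so d³ = 32M/(π σ_allow) = 32×2850000/(π×83.04) = 349600 mm³.
d = 70.44 mm.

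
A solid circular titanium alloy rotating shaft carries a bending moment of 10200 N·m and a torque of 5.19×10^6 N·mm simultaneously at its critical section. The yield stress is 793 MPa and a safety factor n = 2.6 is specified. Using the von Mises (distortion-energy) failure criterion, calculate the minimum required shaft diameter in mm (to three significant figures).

σ_allow = σ_y/n = 793/2.6 = 305.0 MPa.
For a solid shaft σ_b = 32M/(πd³) and τ = 16T/(πd³), so the von Mises stress is σ' = (16/πd³)·√(4M²+3T²).
√(4M²+3T²) = √(4×(1.020×10^7)² + 3×(5.190×10^6)²) = 2.229×10^7 N·mm.
d³ = 16×2.229×10^7/(π×305.0) = 372200 mm³.
d = 71.94 mm.

d = 71.9 mm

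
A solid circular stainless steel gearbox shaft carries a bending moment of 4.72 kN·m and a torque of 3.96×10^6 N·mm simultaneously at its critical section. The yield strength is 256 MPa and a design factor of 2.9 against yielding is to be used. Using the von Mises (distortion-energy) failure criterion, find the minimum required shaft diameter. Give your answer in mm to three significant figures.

d = 87.6 mm

σ_allow = σ_y/n = 256/2.9 = 88.28 MPa.
For a solid shaft σ_b = 32M/(πd³) and τ = 16T/(πd³), so the von Mises stress is σ' = (16/πd³)·√(4M²+3T²).
√(4M²+3T²) = √(4×(4.720×10^6)² + 3×(3.960×10^6)²) = 1.167×10^7 N·mm.
d³ = 16×1.167×10^7/(π×88.28) = 673200 mm³.
d = 87.64 mm.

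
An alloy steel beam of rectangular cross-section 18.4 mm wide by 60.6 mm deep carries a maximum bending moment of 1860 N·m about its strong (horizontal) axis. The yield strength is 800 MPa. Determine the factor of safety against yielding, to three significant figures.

Section modulus S = bh²/6 = 18.4×60.6²/6 = 11260 mm³.
σ = M/S = 1860000/11260 = 165.2 MPa.
n = 800/165.2 = 4.844.

n = 4.84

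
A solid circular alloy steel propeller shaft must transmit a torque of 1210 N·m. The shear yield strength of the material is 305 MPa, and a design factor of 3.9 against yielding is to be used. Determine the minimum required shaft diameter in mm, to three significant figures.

Allowable shear stress τ_allow = 305/3.9 = 78.21 MPa.
For a solid shaft τ = 16T/(πd³), so d³ = 16T/(π τ_allow) = 16×1210000/(π×78.21) = 78800 mm³.
d = (78800)^(1/3) = 42.87 mm.

d = 42.9 mm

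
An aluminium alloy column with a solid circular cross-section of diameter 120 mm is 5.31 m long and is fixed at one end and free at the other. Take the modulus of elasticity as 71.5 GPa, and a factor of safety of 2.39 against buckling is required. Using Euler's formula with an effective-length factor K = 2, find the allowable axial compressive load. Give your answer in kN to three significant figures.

P_allow = 26.6 kN

I = πd⁴/64 = π×120⁴/64 = 1.018×10^7 mm⁴.
Effective length L_e = KL = 2×5.31 m = 10620 mm.
Euler critical load P_cr = π²EI/L_e² = π²×71500×1.018×10^7/10620² = 63690 N.
P_allow = P_cr/n = 63690/2.39 = 26650 N.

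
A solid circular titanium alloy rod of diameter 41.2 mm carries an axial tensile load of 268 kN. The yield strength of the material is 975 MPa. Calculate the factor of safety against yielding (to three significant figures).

A = πd²/4 = 1333 mm².
σ = F/A = 268000/1333 = 201.0 MPa.
n = 975/201.0 = 4.850.

n = 4.85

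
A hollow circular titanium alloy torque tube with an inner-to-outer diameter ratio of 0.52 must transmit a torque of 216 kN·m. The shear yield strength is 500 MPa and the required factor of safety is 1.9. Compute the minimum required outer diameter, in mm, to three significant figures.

d_o = 165 mm

τ_allow = 500/1.9 = 263.2 MPa.
For a hollow shaft τ = 16T/[πd_o³(1−k⁴)] with k = 0.52, so 1−k⁴ = 0.9269.
d_o³ = 16T/[π τ_allow (1−k⁴)] = 16×2.1600×10^8/(π×263.2×0.9269) = 4.510×10^6 mm³.
d_o = 165.2 mm.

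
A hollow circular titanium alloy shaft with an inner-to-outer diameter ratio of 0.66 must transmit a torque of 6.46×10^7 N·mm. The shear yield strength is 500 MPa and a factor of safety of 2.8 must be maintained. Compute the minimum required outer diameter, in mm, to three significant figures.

d_o = 131 mm

τ_allow = 500/2.8 = 178.6 MPa.
For a hollow shaft τ = 16T/[πd_o³(1−k⁴)] with k = 0.66, so 1−k⁴ = 0.8103.
d_o³ = 16T/[π τ_allow (1−k⁴)] = 16×6.4600×10^7/(π×178.6×0.8103) = 2.274×10^6 mm³.
d_o = 131.5 mm.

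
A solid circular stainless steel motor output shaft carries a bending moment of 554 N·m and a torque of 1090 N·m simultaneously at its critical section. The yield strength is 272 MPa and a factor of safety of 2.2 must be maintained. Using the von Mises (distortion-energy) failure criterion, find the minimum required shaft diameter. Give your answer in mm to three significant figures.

σ_allow = σ_y/n = 272/2.2 = 123.6 MPa.
For a solid shaft σ_b = 32M/(πd³) and τ = 16T/(πd³), so the von Mises stress is σ' = (16/πd³)·√(4M²+3T²).
√(4M²+3T²) = √(4×(554000)² + 3×(1.090×10^6)²) = 2.189×10^6 N·mm.
d³ = 16×2.189×10^6/(π×123.6) = 90170 mm³.
d = 44.84 mm.

d = 44.8 mm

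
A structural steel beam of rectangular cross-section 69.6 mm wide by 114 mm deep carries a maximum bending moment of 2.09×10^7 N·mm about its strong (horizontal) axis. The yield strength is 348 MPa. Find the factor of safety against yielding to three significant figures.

n = 2.51

Section modulus S = bh²/6 = 69.6×114²/6 = 150800 mm³.
σ = M/S = 2.0900×10^7/150800 = 138.6 MPa.
n = 348/138.6 = 2.510.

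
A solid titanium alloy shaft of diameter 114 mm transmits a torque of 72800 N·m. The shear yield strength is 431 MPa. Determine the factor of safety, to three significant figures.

τ = 16T/(πd³) = 16×7.2800×10^7/(π×114³) = 250.3 MPa.
n = τ_limit/τ = 431/250.3 = 1.722.

n = 1.72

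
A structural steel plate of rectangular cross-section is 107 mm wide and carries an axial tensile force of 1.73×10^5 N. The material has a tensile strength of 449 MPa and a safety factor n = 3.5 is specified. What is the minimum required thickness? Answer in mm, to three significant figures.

t = 12.6 mm

σ_allow = 449/3.5 = 128.3 MPa.
Required area A = F/σ_allow = 173000/128.3 = 1349 mm².
t = A/w = 1349/107 = 12.60 mm.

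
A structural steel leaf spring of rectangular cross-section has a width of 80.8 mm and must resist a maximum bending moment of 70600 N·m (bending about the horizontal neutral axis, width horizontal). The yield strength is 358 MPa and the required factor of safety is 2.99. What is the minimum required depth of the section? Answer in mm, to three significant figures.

h = 209 mm

σ_allow = 358/2.99 = 119.7 MPa.
For a rectangular section σ = 6M/(bh²), so h² = 6M/(b σ_allow) = 6×7.0600×10^7/(80.8×119.7) = 43790 mm².
h = 209.3 mm.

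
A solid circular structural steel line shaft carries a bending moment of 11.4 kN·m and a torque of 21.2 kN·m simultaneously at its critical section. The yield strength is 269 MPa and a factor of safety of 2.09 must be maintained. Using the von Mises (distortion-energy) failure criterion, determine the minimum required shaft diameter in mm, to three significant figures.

σ_allow = σ_y/n = 269/2.09 = 128.7 MPa.
For a solid shaft σ_b = 32M/(πd³) and τ = 16T/(πd³), so the von Mises stress is σ' = (16/πd³)·√(4M²+3T²).
√(4M²+3T²) = √(4×(1.140×10^7)² + 3×(2.120×10^7)²) = 4.322×10^7 N·mm.
d³ = 16×4.322×10^7/(π×128.7) = 1.710×10^6 mm³.
d = 119.6 mm.

d = 120 mm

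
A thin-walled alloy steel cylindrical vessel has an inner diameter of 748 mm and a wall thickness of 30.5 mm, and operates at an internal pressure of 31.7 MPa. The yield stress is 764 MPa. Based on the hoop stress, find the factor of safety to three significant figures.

n = 1.97

σ_h = pD/(2t) = 31.7×748/(2×30.5) = 388.7 MPa.
n = 764/388.7 = 1.965.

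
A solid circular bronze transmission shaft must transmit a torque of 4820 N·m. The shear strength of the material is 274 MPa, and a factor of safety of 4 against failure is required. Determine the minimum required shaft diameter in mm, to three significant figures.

d = 71.0 mm

Allowable shear stress τ_allow = 274/4 = 68.50 MPa.
For a solid shaft τ = 16T/(πd³), so d³ = 16T/(π τ_allow) = 16×4820000/(π×68.50) = 358400 mm³.
d = (358400)^(1/3) = 71.03 mm.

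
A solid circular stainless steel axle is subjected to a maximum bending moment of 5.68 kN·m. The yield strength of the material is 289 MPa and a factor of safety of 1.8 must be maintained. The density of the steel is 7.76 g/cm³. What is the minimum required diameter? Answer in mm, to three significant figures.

d = 71.2 mm

σ_allow = 289/1.8 = 160.6 MPa.
For a solid circular section σ = 32M/(πd³), so d³ = 32M/(π σ_allow) = 32×5680000/(π×160.6) = 360300 mm³.
d = 71.16 mm.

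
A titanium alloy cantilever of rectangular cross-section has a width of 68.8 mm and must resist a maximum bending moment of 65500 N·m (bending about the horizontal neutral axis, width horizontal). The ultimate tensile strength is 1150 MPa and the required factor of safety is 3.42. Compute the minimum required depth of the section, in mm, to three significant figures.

σ_allow = 1150/3.42 = 336.3 MPa.
For a rectangular section σ = 6M/(bh²), so h² = 6M/(b σ_allow) = 6×6.5500×10^7/(68.8×336.3) = 16990 mm².
h = 130.3 mm.

h = 130 mm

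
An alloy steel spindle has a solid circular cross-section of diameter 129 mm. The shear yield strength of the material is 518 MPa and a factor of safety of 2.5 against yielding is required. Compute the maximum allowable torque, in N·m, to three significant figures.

T_allow = 87300 N·m

τ_allow = 518/2.5 = 207.2 MPa.
For a solid shaft T_allow = τ_allow·πd³/16; πd³/16 = π×129³/16 = 421500 mm³.
T_allow = 207.2×421500 = 8.734×10^7 N·mm = 87340 N·m.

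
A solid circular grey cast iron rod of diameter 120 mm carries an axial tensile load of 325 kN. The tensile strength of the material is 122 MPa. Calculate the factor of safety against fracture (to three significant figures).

n = 4.25

A = πd²/4 = 11310 mm².
σ = F/A = 325000/11310 = 28.74 MPa.
n = 122/28.74 = 4.245.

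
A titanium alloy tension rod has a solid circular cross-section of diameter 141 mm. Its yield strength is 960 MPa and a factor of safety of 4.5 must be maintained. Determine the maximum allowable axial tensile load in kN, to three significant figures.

F_allow = 3330 kN

σ_allow = 960/4.5 = 213.3 MPa.
A = πd²/4 = π×141²/4 = 15610 mm².
F_allow = σ_allow × A = 213.3×15610 = 3.331×10^6 N.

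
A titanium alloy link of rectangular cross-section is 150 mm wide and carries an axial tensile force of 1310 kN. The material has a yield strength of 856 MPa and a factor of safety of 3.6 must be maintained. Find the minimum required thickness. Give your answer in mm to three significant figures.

t = 36.7 mm

σ_allow = 856/3.6 = 237.8 MPa.
Required area A = F/σ_allow = 1310000/237.8 = 5509 mm².
t = A/w = 5509/150 = 36.73 mm.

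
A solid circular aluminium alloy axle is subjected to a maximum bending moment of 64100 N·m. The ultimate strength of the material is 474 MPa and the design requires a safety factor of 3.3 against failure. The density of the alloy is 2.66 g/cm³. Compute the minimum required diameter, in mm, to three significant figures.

σ_allow = 474/3.3 = 143.6 MPa.
For a solid circular section σ = 32M/(πd³), so d³ = 32M/(π σ_allow) = 32×6.4100×10^7/(π×143.6) = 4.546×10^6 mm³.
d = 165.7 mm.

d = 166 mm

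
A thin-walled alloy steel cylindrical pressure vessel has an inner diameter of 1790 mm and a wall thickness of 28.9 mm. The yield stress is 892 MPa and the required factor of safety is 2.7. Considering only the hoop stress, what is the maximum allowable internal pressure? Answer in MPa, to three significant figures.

p_allow = 10.7 MPa

σ_allow = 892/2.7 = 330.4 MPa.
σ_h = pD/(2t) → p_allow = 2σ_allow t/D = 2×330.4×28.9/1790 = 10.67 MPa.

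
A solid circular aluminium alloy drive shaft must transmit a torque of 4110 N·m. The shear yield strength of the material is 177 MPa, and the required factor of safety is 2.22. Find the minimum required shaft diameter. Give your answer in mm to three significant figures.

Allowable shear stress τ_allow = 177/2.22 = 79.73 MPa.
For a solid shaft τ = 16T/(πd³), so d³ = 16T/(π τ_allow) = 16×4110000/(π×79.73) = 262500 mm³.
d = (262500)^(1/3) = 64.03 mm.

d = 64.0 mm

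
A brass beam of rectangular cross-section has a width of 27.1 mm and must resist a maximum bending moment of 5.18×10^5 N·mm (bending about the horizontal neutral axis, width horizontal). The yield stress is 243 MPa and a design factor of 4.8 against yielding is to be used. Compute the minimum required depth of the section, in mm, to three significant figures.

h = 47.6 mm

σ_allow = 243/4.8 = 50.62 MPa.
For a rectangular section σ = 6M/(bh²), so h² = 6M/(b σ_allow) = 6×518000/(27.1×50.62) = 2265 mm².
h = 47.60 mm.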